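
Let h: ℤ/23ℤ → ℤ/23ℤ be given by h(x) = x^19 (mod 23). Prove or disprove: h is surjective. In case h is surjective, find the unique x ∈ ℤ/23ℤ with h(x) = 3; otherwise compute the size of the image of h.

Since 23 is prime, the nonzero elements of ℤ/23ℤ form a cyclic group of order 22.
As gcd(19, 22) = 1, raising to the 19th power is a bijection on this group: if a^19 ≡ b^19 then (ab^{−1})^19 = 1, and the only element of order dividing gcd(19, 22) = 1 is 1, so a = b.
With h(0) = 0 this makes h injective on all of ℤ/23ℤ, hence bijective (finite equal-size domain and codomain). In particular h is surjective.
Since h is surjective, we find the preimage of 3. The inverse of x ↦ x^19 on (ℤ/23ℤ)^× is x ↦ x^7, because 19·7 = 133 = 6·22 + 1 ≡ 1 (mod 22) and x^{22} = 1 for x ≠ 0 (Fermat). So h⁻¹(3) = 3^7 mod 23.
Repeated squaring mod 23: 3^1 ≡ 3, 3^2 ≡ 3² = 9, 3^4 ≡ 9² = 81 ≡ 12. Since 7 = 4 + 2 + 1, 3^7 ≡ 12·9·3: 12·9 = 108 ≡ 16, then 16·3 = 48 ≡ 2. So 3^7 ≡ 2 (mod 23).
Hence h⁻¹(3) = 2.

2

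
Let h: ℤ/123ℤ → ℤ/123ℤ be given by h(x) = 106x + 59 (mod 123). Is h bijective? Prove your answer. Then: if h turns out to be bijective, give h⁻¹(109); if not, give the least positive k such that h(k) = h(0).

If h(x_1) = h(x_2), then 106x_1 ≡ 106x_2 (mod 123). Because gcd(106, 123) = 1, we may cancel 106 to get x_1 ≡ x_2 (mod 123).
We now compute 106⁻¹ mod 123 explicitly. Euclid's algorithm: 123 = 1·106 + 17, 106 = 6·17 + 4, 17 = 4·4 + 1; back-substituting gives 1 = 94·106 − 81·123, so 106⁻¹ ≡ 94 (mod 123).
Then y ↦ 94(y − 59) is a two-sided inverse to h, so every y ∈ ℤ/123ℤ has a preimage.
Thus h is bijective.
Since h is bijective, we compute h⁻¹(109): solve 106x + 59 ≡ 109 (mod 123), i.e. 106x ≡ 50 (mod 123).
Multiplying by 106⁻¹ = 94 gives x ≡ 94·50 = 4700 = 38·123 + 26 ≡ 26 (mod 123).
Check: h(26) = 106·26 + 59 = 2815 = 22·123 + 109 ≡ 109 (mod 123).

26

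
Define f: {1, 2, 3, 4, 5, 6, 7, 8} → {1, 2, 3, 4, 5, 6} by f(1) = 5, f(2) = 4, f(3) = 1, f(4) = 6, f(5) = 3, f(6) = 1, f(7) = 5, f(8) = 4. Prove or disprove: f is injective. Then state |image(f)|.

5

f(3) = 1 = f(6) with 3 ≠ 6, so f is not injective.
The image of f is {1, 3, 4, 5, 6}, which has 5 elements.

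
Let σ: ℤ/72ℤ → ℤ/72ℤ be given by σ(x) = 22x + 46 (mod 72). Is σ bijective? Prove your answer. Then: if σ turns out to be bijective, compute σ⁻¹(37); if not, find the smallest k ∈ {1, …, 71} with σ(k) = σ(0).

36

We have gcd(22, 72) = 2 > 1. Taking u = 0 and v = 36: σ(0) = 46 and σ(36) = 22·36 + 46 = 838 ≡ 46 (mod 72).
So σ(0) = σ(36) while 0 ≠ 36, so σ is not injective, hence not bijective.
Since σ is not bijective, we find the least positive k with σ(k) = σ(0): this means 22k ≡ 0 (mod 72), i.e. 72 ∣ 22k. Since gcd(22, 72) = 2, dividing through by 2 this holds exactly when 36 ∣ 11k, and as gcd(11, 36) = 1, exactly when 36 ∣ k.
The smallest positive such k is 36.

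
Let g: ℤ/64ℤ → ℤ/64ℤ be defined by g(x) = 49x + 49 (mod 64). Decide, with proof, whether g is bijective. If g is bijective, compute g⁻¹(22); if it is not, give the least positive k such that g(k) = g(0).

53

Suppose g(s) = g(t) in ℤ/64ℤ. Then 49s + 49 ≡ 49t + 49 (mod 64), thus 49(s − t) ≡ 0 (mod 64).
Since gcd(49, 64) = 1, 49 is invertible modulo 64, thus s − t ≡ 0 (mod 64), i.e. s = t.
We now compute 49⁻¹ mod 64 explicitly. Euclid's algorithm: 64 = 1·49 + 15, 49 = 3·15 + 4, 15 = 3·4 + 3, 4 = 1·3 + 1; back-substituting gives 1 = 17·49 − 13·64, so 49⁻¹ ≡ 17 (mod 64).
For any y ∈ ℤ/64ℤ, x = 17(y − 49) mod 64 satisfies g(x) = 49·17(y − 49) + 49 ≡ y (since 49·17 ≡ 1 mod 64). So every y has a preimage.
Therefore g is bijective.
Since g is bijective, we compute g⁻¹(22): solve 49x + 49 ≡ 22 (mod 64), i.e. 49x ≡ 37 (mod 64).
Multiplying by 49⁻¹ = 17 gives x ≡ 17·37 = 629 = 9·64 + 53 ≡ 53 (mod 64).
Check: g(53) = 49·53 + 49 = 2646 = 41·64 + 22 ≡ 22 (mod 64).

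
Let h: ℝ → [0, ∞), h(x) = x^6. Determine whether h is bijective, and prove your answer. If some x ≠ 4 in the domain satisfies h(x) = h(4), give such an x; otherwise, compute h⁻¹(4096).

-4

h(4) = 4096 = (−4)^6 = h(−4) (since 6 is even), with 4 ≠ −4. So h is not injective, hence not bijective.
For the follow-up, such an x exists: taking x = −4 ∈ ℝ gives h(−4) = 4096 = h(4) with −4 ≠ 4.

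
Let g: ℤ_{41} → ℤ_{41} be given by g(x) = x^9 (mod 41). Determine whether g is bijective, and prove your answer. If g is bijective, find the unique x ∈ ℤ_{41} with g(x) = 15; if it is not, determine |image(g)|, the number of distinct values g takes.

24

Since 41 is prime, the nonzero elements of ℤ_{41} form a cyclic group of order 40.
As gcd(9, 40) = 1, raising to the 9th power is a bijection on this group: if a^9 ≡ b^9 then (ab^{−1})^9 = 1, and the only element of order dividing gcd(9, 40) = 1 is 1, so a = b.
With g(0) = 0 this makes g injective on all of ℤ_{41}, hence bijective (finite equal-size domain and codomain). In particular g is bijective.
Since g is bijective, we find the preimage of 15. The inverse of x ↦ x^9 on (ℤ_{41})^× is x ↦ x^9, because 9·9 = 81 = 2·40 + 1 ≡ 1 (mod 40) and x^{40} = 1 for x ≠ 0 (Fermat). So g⁻¹(15) = 15^9 mod 41.
Repeated squaring mod 41: 15^1 ≡ 15, 15^2 ≡ 15² = 225 ≡ 20, 15^4 ≡ 20² = 400 ≡ 31, 15^8 ≡ 31² = 961 ≡ 18. Since 9 = 8 + 1, 15^9 ≡ 18·15: 18·15 = 270 ≡ 24. So 15^9 ≡ 24 (mod 41).
Hence g⁻¹(15) = 24.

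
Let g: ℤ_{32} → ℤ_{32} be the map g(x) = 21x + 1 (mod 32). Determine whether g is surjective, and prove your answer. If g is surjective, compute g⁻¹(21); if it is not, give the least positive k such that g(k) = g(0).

4

Since gcd(21, 32) = 1, 21 is invertible modulo 32. Euclid's algorithm: 32 = 1·21 + 11, 21 = 1·11 + 10, 11 = 1·10 + 1; back-substituting gives 1 = 29·21 − 19·32, so 21⁻¹ ≡ 29 (mod 32).
For any y ∈ ℤ_{32}, x = 29(y − 1) mod 32 satisfies g(x) = 21·29(y − 1) + 1 ≡ y (since 21·29 ≡ 1 mod 32). So every y has a preimage.
Thus g is surjective.
Since g is surjective, we find g⁻¹(21): we need 21x ≡ 21 − 1 ≡ 20 (mod 32). Using 21⁻¹ = 29: x ≡ 29·20 = 580 = 18·32 + 4, so x = 4.
Check: g(4) = 21·4 + 1 = 85 = 2·32 + 21 ≡ 21 (mod 32).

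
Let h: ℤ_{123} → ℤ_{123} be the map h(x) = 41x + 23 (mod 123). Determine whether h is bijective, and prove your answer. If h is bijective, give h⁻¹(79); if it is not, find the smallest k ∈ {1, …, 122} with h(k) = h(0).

We have gcd(41, 123) = 41 > 1. Taking s = 0 and t = 3: h(0) = 23 and h(3) = 41·3 + 23 = 146 ≡ 23 (mod 123).
So h(0) = h(3) while 0 ≠ 3, therefore h is not injective, hence not bijective.
Since h is not bijective, we find the least positive k with h(k) = h(0): this means 41k ≡ 0 (mod 123), i.e. 123 ∣ 41k. Since gcd(41, 123) = 41, dividing through by 41 this holds exactly when 3 ∣ k.
The smallest positive such k is 3.

3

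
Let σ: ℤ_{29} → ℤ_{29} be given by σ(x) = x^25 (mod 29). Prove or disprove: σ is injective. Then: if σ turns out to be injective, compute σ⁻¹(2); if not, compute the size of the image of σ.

Since 29 is prime, the nonzero elements of ℤ_{29} form a cyclic group of order 28.
As gcd(25, 28) = 1, raising to the 25th power is a bijection on this group: if s^25 ≡ t^25 then (st^{−1})^25 = 1, and the only element of order dividing gcd(25, 28) = 1 is 1, so s = t.
With σ(0) = 0 this makes σ injective on all of ℤ_{29}, hence bijective (finite equal-size domain and codomain). In particular σ is injective.
Since σ is injective, we find the preimage of 2. The inverse of x ↦ x^25 on (ℤ_{29})^× is x ↦ x^9, because 25·9 = 225 = 8·28 + 1 ≡ 1 (mod 28) and x^{28} = 1 for x ≠ 0 (Fermat). So σ⁻¹(2) = 2^9 mod 29.
Repeated squaring mod 29: 2^1 ≡ 2, 2^2 ≡ 2² = 4, 2^4 ≡ 4² = 16, 2^8 ≡ 16² = 256 ≡ 24. Since 9 = 8 + 1, 2^9 ≡ 24·2: 24·2 = 48 ≡ 19. So 2^9 ≡ 19 (mod 29).
Hence σ⁻¹(2) = 19.

19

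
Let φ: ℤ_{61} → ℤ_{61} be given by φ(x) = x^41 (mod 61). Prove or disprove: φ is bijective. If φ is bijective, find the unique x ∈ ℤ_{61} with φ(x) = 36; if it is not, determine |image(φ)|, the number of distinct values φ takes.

45

Since 61 is prime, the nonzero elements of ℤ_{61} form a cyclic group of order 60.
As gcd(41, 60) = 1, raising to the 41st power is a bijection on this group: if u^41 ≡ v^41 then (uv^{−1})^41 = 1, and the only element of order dividing gcd(41, 60) = 1 is 1, so u = v.
With φ(0) = 0 this makes φ injective on all of ℤ_{61}, hence bijective (finite equal-size domain and codomain). In particular φ is bijective.
Since φ is bijective, we find the preimage of 36. The inverse of x ↦ x^41 on (ℤ_{61})^× is x ↦ x^41, because 41·41 = 1681 = 28·60 + 1 ≡ 1 (mod 60) and x^{60} = 1 for x ≠ 0 (Fermat). So φ⁻¹(36) = 36^41 mod 61.
Repeated squaring mod 61: 36^1 ≡ 36, 36^2 ≡ 36² = 1296 ≡ 15, 36^4 ≡ 15² = 225 ≡ 42, 36^8 ≡ 42² = 1764 ≡ 56, 36^16 ≡ 56² = 3136 ≡ 25, 36^32 ≡ 25² = 625 ≡ 15. Since 41 = 32 + 8 + 1, 36^41 ≡ 15·56·36: 15·56 = 840 ≡ 47, then 47·36 = 1692 ≡ 45. So 36^41 ≡ 45 (mod 61).
Hence φ⁻¹(36) = 45.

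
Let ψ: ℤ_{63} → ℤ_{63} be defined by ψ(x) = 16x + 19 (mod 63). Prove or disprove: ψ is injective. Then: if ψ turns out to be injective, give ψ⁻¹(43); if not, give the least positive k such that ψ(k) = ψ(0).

If ψ(u) = ψ(v), then 16u ≡ 16v (mod 63). Because gcd(16, 63) = 1, we may cancel 16 to get u ≡ v (mod 63).
So ψ is injective.
We now compute 16⁻¹ mod 63 explicitly. Euclid's algorithm: 63 = 3·16 + 15, 16 = 1·15 + 1; back-substituting gives 1 = 4·16 − 1·63, so 16⁻¹ ≡ 4 (mod 63).
Since ψ is injective, we find ψ⁻¹(43): we need 16x ≡ 43 − 19 ≡ 24 (mod 63). Using 16⁻¹ = 4: x ≡ 4·24 = 96 = 1·63 + 33, so x = 33.
Check: ψ(33) = 16·33 + 19 = 547 = 8·63 + 43 ≡ 43 (mod 63).

33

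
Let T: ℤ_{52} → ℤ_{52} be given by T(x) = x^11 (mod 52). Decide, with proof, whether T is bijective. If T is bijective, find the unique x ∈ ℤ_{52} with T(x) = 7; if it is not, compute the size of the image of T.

39

T(0) = 0^11 = 0.
T(26): Repeated squaring mod 52: 26^1 ≡ 26, 26^2 ≡ 26² = 676 ≡ 0, 26^4 ≡ 0² = 0, 26^8 ≡ 0² = 0. Since 11 = 8 + 2 + 1, 26^11 ≡ 0·0·26: 0·0 = 0, then 0·26 = 0. So 26^11 ≡ 0 (mod 52).
So T(0) = T(26) = 0 while 0 ≠ 26, therefore T is not injective, hence not bijective.
Since T is not bijective, we determine |image(T)|. Computing x^11 mod 52 for each x (by repeated squaring, reducing mod 52 at every step), the values T(0), T(1), …, T(51) are: 0, 1, 20, 35, 36, 21, 24, 15, 44, 29, 4, 19, 12, 13, 40, 7, 48, 49, 8, 11, 28, 5, 16, 43, 32, 25, 0, 27, 20, 9, 36, 47, 24, 41, 44, 3, 4, 45, 12, 39, 40, 33, 48, 23, 8, 37, 28, 31, 16, 17, 32, 51.
The distinct values are {0, 1, 3, 4, 5, 7, 8, 9, 11, 12, 13, 15, 16, 17, 19, 20, 21, 23, 24, 25, 27, 28, 29, 31, 32, 33, 35, 36, 37, 39, 40, 41, 43, 44, 45, 47, 48, 49, 51}; there are 39 of them.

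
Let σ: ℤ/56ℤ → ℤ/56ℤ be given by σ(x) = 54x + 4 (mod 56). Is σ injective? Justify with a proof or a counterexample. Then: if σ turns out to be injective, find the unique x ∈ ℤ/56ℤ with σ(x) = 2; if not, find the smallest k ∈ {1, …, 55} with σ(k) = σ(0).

Recall: σ is injective if σ(u) = σ(v) implies u = v.
We have gcd(54, 56) = 2 > 1. Taking u = 0 and v = 28: σ(0) = 4 and σ(28) = 54·28 + 4 = 1516 ≡ 4 (mod 56).
So σ(0) = σ(28) while 0 ≠ 28, therefore σ is not injective.
Since σ is not injective, we find the least positive k with σ(k) = σ(0): this means 54k ≡ 0 (mod 56), i.e. 56 ∣ 54k. Since gcd(54, 56) = 2, dividing through by 2 this holds exactly when 28 ∣ 27k, and as gcd(27, 28) = 1, exactly when 28 ∣ k.
The smallest positive such k is 28.

28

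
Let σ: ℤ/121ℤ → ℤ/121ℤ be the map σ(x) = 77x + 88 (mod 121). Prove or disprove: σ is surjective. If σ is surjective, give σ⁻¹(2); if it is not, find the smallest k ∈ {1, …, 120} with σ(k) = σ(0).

11

Since gcd(77, 121) = 11, we have 77x ≡ 0 (mod 11) for all x, so σ(x) ≡ 0 (mod 11).
But 1 ≢ 0 (mod 11), so 1 ∈ ℤ/121ℤ has no preimage. So σ is not surjective.
Since σ is not surjective, we find the least positive k with σ(k) = σ(0): this means 77k ≡ 0 (mod 121), i.e. 121 ∣ 77k. Since gcd(77, 121) = 11, dividing through by 11 this holds exactly when 11 ∣ 7k, and as gcd(7, 11) = 1, exactly when 11 ∣ k.
The smallest positive such k is 11.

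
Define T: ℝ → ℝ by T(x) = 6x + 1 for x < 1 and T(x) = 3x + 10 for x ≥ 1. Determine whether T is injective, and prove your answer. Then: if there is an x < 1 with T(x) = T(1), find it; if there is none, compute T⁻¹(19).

Both pieces are strictly increasing (slopes 6 and 3), so each is injective on its own interval.
The left piece maps (−∞, 1) onto (−∞, 7); the right piece maps [1, ∞) onto [13, ∞).
These images are disjoint, so no value is attained by both pieces. So T is injective.
Because the two images are disjoint, no x < 1 has T(x) = T(1), so we compute T⁻¹(19): 19 lies in [13, ∞), so solve 3x + 10 = 19: x = (19 − 10)/3 = 3.

3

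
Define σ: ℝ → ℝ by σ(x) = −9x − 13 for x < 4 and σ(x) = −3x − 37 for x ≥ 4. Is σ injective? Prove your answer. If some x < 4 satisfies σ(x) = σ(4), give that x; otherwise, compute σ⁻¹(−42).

Both pieces are strictly decreasing (slopes −9 and −3), so each is injective on its own interval.
The left piece maps (−∞, 4) onto (−49, ∞); the right piece maps [4, ∞) onto (−∞, −49].
These images are disjoint, so no value is attained by both pieces. Hence σ is injective.
Because the two images are disjoint, no x < 4 has σ(x) = σ(4), so we compute σ⁻¹(−42): −42 lies in (−49, ∞), so solve −9x − 13 = −42: x = (−42 + 13)/(−9) = 29/9.

29/9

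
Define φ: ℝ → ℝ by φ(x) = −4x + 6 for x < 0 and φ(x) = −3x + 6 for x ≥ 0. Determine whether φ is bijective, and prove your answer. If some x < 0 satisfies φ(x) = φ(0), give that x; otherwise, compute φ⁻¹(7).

-1/4

Both pieces are strictly decreasing (slopes −4 and −3), so each is injective on its own interval.
The left piece maps (−∞, 0) onto (6, ∞); the right piece maps [0, ∞) onto (−∞, 6].
Since 6 = 6, the images partition ℝ: φ is injective and surjective, hence bijective.
Because the two images are disjoint, no x < 0 has φ(x) = φ(0), so we compute φ⁻¹(7): 7 lies in (6, ∞), so solve −4x + 6 = 7: x = (7 − 6)/(−4) = −1/4.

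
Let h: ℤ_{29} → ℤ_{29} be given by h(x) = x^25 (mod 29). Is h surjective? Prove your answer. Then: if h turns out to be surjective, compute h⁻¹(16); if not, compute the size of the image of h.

Since 29 is prime, the nonzero elements of ℤ_{29} form a cyclic group of order 28.
As gcd(25, 28) = 1, raising to the 25th power is a bijection on this group: if a^25 ≡ b^25 then (ab^{−1})^25 = 1, and the only element of order dividing gcd(25, 28) = 1 is 1, so a = b.
With h(0) = 0 this makes h injective on all of ℤ_{29}, hence bijective (finite equal-size domain and codomain). In particular h is surjective.
Since h is surjective, we find the preimage of 16. The inverse of x ↦ x^25 on (ℤ_{29})^× is x ↦ x^9, because 25·9 = 225 = 8·28 + 1 ≡ 1 (mod 28) and x^{28} = 1 for x ≠ 0 (Fermat). So h⁻¹(16) = 16^9 mod 29.
Repeated squaring mod 29: 16^1 ≡ 16, 16^2 ≡ 16² = 256 ≡ 24, 16^4 ≡ 24² = 576 ≡ 25, 16^8 ≡ 25² = 625 ≡ 16. Since 9 = 8 + 1, 16^9 ≡ 16·16: 16·16 = 256 ≡ 24. So 16^9 ≡ 24 (mod 29).
Hence h⁻¹(16) = 24.

24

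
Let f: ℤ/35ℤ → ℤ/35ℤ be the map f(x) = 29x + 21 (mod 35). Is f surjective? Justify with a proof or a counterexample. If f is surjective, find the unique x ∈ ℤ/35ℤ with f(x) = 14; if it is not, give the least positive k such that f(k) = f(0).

Recall that surjectivity means every element of the codomain has a preimage under f.
Since gcd(29, 35) = 1, 29 is invertible modulo 35. Euclid's algorithm: 35 = 1·29 + 6, 29 = 4·6 + 5, 6 = 1·5 + 1; back-substituting gives 1 = 29·29 − 24·35, so 29⁻¹ ≡ 29 (mod 35).
Then y ↦ 29(y − 21) is a two-sided inverse to f, so every y ∈ ℤ/35ℤ has a preimage.
Thus f is surjective.
Since f is surjective, we find f⁻¹(14): we need 29x ≡ 14 − 21 ≡ 28 (mod 35). Using 29⁻¹ = 29: x ≡ 29·28 = 812 = 23·35 + 7, so x = 7.
Check: f(7) = 29·7 + 21 = 224 = 6·35 + 14 ≡ 14 (mod 35).

7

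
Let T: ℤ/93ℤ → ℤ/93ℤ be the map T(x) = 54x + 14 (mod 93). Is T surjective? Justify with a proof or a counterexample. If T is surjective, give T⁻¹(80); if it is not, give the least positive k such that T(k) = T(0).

31

By definition, T is surjective if every y in the codomain equals T(x) for some x in the domain.
Since gcd(54, 93) = 3, we have 54x ≡ 0 (mod 3) for all x, so T(x) ≡ 2 (mod 3).
But 0 ≢ 2 (mod 3), so 0 ∈ ℤ/93ℤ has no preimage. Hence T is not surjective.
Since T is not surjective, we find the least positive k with T(k) = T(0): this means 54k ≡ 0 (mod 93), i.e. 93 ∣ 54k. Since gcd(54, 93) = 3, dividing through by 3 this holds exactly when 31 ∣ 18k, and as gcd(18, 31) = 1, exactly when 31 ∣ k.
The smallest positive such k is 31.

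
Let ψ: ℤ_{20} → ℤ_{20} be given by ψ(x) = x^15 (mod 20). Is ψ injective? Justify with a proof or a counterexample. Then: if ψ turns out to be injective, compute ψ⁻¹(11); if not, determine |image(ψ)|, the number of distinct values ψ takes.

ψ(0) = 0^15 = 0.
ψ(10): Repeated squaring mod 20: 10^1 ≡ 10, 10^2 ≡ 10² = 100 ≡ 0, 10^4 ≡ 0² = 0, 10^8 ≡ 0² = 0. Since 15 = 8 + 4 + 2 + 1, 10^15 ≡ 0·0·0·10: 0·0 = 0, then 0·0 = 0, then 0·10 = 0. So 10^15 ≡ 0 (mod 20).
So ψ(0) = ψ(10) = 0 while 0 ≠ 10, therefore ψ is not injective.
Since ψ is not injective, we determine |image(ψ)|. Computing x^15 mod 20 for each x (by repeated squaring, reducing mod 20 at every step), the values ψ(0), ψ(1), …, ψ(19) are: 0, 1, 8, 7, 4, 5, 16, 3, 12, 9, 0, 11, 8, 17, 4, 15, 16, 13, 12, 19.
The distinct values are {0, 1, 3, 4, 5, 7, 8, 9, 11, 12, 13, 15, 16, 17, 19}; there are 15 of them.

15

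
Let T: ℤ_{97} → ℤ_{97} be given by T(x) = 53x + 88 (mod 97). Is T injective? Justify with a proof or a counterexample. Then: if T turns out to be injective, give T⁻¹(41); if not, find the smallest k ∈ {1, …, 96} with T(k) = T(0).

65

Recall: T is injective if T(a) = T(b) implies a = b.
Suppose T(a) = T(b) in ℤ_{97}. Then 53a + 88 ≡ 53b + 88 (mod 97), thus 53(a − b) ≡ 0 (mod 97).
Since gcd(53, 97) = 1, 53 is invertible modulo 97, so a − b ≡ 0 (mod 97), i.e. a = b.
Thus T is injective.
We now compute 53⁻¹ mod 97 explicitly. Euclid's algorithm: 97 = 1·53 + 44, 53 = 1·44 + 9, 44 = 4·9 + 8, 9 = 1·8 + 1; back-substituting gives 1 = 11·53 − 6·97, so 53⁻¹ ≡ 11 (mod 97).
Since T is injective, we find T⁻¹(41): we need 53x ≡ 41 − 88 ≡ 50 (mod 97). Using 53⁻¹ = 11: x ≡ 11·50 = 550 = 5·97 + 65, so x = 65.
Check: T(65) = 53·65 + 88 = 3533 = 36·97 + 41 ≡ 41 (mod 97).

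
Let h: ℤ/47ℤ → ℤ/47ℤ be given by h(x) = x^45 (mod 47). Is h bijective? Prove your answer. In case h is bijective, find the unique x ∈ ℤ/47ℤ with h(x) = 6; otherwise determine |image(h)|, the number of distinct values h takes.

Since 47 is prime, the nonzero elements of ℤ/47ℤ form a cyclic group of order 46.
As gcd(45, 46) = 1, raising to the 45th power is a bijection on this group: if s^45 ≡ t^45 then (st^{−1})^45 = 1, and the only element of order dividing gcd(45, 46) = 1 is 1, so s = t.
With h(0) = 0 this makes h injective on all of ℤ/47ℤ, hence bijective (finite equal-size domain and codomain). In particular h is bijective.
Since h is bijective, we find the preimage of 6. The inverse of x ↦ x^45 on (ℤ/47ℤ)^× is x ↦ x^45, because 45·45 = 2025 = 44·46 + 1 ≡ 1 (mod 46) and x^{46} = 1 for x ≠ 0 (Fermat). So h⁻¹(6) = 6^45 mod 47.
Repeated squaring mod 47: 6^1 ≡ 6, 6^2 ≡ 6² = 36, 6^4 ≡ 36² = 1296 ≡ 27, 6^8 ≡ 27² = 729 ≡ 24, 6^16 ≡ 24² = 576 ≡ 12, 6^32 ≡ 12² = 144 ≡ 3. Since 45 = 32 + 8 + 4 + 1, 6^45 ≡ 3·24·27·6: 3·24 = 72 ≡ 25, then 25·27 = 675 ≡ 17, then 17·6 = 102 ≡ 8. So 6^45 ≡ 8 (mod 47).
Hence h⁻¹(6) = 8.

8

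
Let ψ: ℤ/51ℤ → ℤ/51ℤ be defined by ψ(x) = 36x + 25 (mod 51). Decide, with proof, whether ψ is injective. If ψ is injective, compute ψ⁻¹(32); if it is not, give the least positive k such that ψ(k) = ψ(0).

17

We have gcd(36, 51) = 3 > 1. Taking s = 0 and t = 17: ψ(0) = 25 and ψ(17) = 36·17 + 25 = 637 ≡ 25 (mod 51).
So ψ(0) = ψ(17) while 0 ≠ 17, therefore ψ is not injective.
Since ψ is not injective, we find the least positive k with ψ(k) = ψ(0): this means 36k ≡ 0 (mod 51), i.e. 51 ∣ 36k. Since gcd(36, 51) = 3, dividing through by 3 this holds exactly when 17 ∣ 12k, and as gcd(12, 17) = 1, exactly when 17 ∣ k.
The smallest positive such k is 17.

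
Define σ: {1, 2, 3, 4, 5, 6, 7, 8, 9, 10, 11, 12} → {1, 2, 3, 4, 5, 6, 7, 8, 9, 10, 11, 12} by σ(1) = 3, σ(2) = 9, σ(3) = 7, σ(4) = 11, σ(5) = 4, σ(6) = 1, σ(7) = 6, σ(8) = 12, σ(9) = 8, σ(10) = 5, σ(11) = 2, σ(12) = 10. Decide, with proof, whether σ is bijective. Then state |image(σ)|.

The values 3, 9, 7, 11, 4, 1, 6, 12, 8, 5, 2, 10 are a permutation of {1, 2, 3, 4, 5, 6, 7, 8, 9, 10, 11, 12}: each element appears exactly once.
So σ is injective and surjective, hence bijective.
The image of σ is {1, 2, 3, 4, 5, 6, 7, 8, 9, 10, 11, 12}, which has 12 elements.

12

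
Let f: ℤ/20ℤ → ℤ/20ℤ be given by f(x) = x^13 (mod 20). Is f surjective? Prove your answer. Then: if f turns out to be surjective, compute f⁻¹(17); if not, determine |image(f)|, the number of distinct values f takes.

f(0) = 0^13 = 0.
f(10): Repeated squaring mod 20: 10^1 ≡ 10, 10^2 ≡ 10² = 100 ≡ 0, 10^4 ≡ 0² = 0, 10^8 ≡ 0² = 0. Since 13 = 8 + 4 + 1, 10^13 ≡ 0·0·10: 0·0 = 0, then 0·10 = 0. So 10^13 ≡ 0 (mod 20).
So f(0) = f(10) = 0 while 0 ≠ 10, therefore f is not injective.
A non-injective map from the 20-element set ℤ/20ℤ to itself takes at most 19 distinct values, so it cannot be surjective. Therefore f is not surjective.
Since f is not surjective, we determine |image(f)|. Computing x^13 mod 20 for each x (by repeated squaring, reducing mod 20 at every step), the values f(0), f(1), …, f(19) are: 0, 1, 12, 3, 4, 5, 16, 7, 8, 9, 0, 11, 12, 13, 4, 15, 16, 17, 8, 19.
The distinct values are {0, 1, 3, 4, 5, 7, 8, 9, 11, 12, 13, 15, 16, 17, 19}; there are 15 of them.

15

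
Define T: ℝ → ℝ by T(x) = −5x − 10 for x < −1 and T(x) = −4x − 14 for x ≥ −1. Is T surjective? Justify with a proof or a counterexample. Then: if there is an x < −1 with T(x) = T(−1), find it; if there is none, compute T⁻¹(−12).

-1/2

Both pieces are strictly decreasing (slopes −5 and −4), so each is injective on its own interval.
The left piece maps (−∞, −1) onto (−5, ∞); the right piece maps [−1, ∞) onto (−∞, −10].
The union (−5, ∞) ∪ (−∞, −10] omits the interval between −5 and −10; in particular −5 has no preimage. So T is not surjective.
Because the two images are disjoint, no x < −1 has T(x) = T(−1), so we compute T⁻¹(−12): −12 lies in (−∞, −10], so solve −4x − 14 = −12: x = (−12 + 14)/(−4) = −1/2.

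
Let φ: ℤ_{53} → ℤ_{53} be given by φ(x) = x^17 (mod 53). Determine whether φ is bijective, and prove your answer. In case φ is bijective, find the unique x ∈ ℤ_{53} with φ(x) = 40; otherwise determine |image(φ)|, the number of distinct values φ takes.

11

Since 53 is prime, the nonzero elements of ℤ_{53} form a cyclic group of order 52.
As gcd(17, 52) = 1, raising to the 17th power is a bijection on this group: if s^17 ≡ t^17 then (st^{−1})^17 = 1, and the only element of order dividing gcd(17, 52) = 1 is 1, so s = t.
With φ(0) = 0 this makes φ injective on all of ℤ_{53}, hence bijective (finite equal-size domain and codomain). In particular φ is bijective.
Since φ is bijective, we find the preimage of 40. The inverse of x ↦ x^17 on (ℤ_{53})^× is x ↦ x^49, because 17·49 = 833 = 16·52 + 1 ≡ 1 (mod 52) and x^{52} = 1 for x ≠ 0 (Fermat). So φ⁻¹(40) = 40^49 mod 53.
Repeated squaring mod 53: 40^1 ≡ 40, 40^2 ≡ 40² = 1600 ≡ 10, 40^4 ≡ 10² = 100 ≡ 47, 40^8 ≡ 47² = 2209 ≡ 36, 40^16 ≡ 36² = 1296 ≡ 24, 40^32 ≡ 24² = 576 ≡ 46. Since 49 = 32 + 16 + 1, 40^49 ≡ 46·24·40: 46·24 = 1104 ≡ 44, then 44·40 = 1760 ≡ 11. So 40^49 ≡ 11 (mod 53).
Hence φ⁻¹(40) = 11.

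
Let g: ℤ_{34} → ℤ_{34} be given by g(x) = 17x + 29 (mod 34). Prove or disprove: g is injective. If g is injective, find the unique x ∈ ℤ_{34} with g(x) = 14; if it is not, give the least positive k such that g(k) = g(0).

2

By definition, g is injective when g(s) = g(t) forces s = t.
We have gcd(17, 34) = 17 > 1. Taking s = 0 and t = 2: g(0) = 29 and g(2) = 17·2 + 29 = 63 ≡ 29 (mod 34).
So g(0) = g(2) while 0 ≠ 2, hence g is not injective.
Since g is not injective, we find the least positive k with g(k) = g(0): this means 17k ≡ 0 (mod 34), i.e. 34 ∣ 17k. Since gcd(17, 34) = 17, dividing through by 17 this holds exactly when 2 ∣ k.
The smallest positive such k is 2.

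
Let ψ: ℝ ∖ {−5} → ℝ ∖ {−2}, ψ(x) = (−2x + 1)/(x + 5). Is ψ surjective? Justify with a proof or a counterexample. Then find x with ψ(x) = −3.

For any y ≠ −2, solving y(x + 5) = −2x + 1 for x gives a well-defined x ≠ −5. So ψ is surjective.
Solving ψ(x) = −3: cross-multiplying gives −2x + 1 = −3(x + 5), which rearranges to 1x = −16, so x = −16.

-16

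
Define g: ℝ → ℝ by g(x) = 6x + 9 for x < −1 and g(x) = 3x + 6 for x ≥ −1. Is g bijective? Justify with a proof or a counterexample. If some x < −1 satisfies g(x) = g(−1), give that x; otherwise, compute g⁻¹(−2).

-11/6

Both pieces are strictly increasing (slopes 6 and 3), so each is injective on its own interval.
The left piece maps (−∞, −1) onto (−∞, 3); the right piece maps [−1, ∞) onto [3, ∞).
Since 3 = 3, the images partition ℝ: g is injective and surjective, hence bijective.
Because the two images are disjoint, no x < −1 has g(x) = g(−1), so we compute g⁻¹(−2): −2 lies in (−∞, 3), so solve 6x + 9 = −2: x = (−2 − 9)/6 = −11/6.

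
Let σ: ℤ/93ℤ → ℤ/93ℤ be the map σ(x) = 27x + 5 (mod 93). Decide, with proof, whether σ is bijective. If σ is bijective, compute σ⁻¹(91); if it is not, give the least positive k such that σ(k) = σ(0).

Recall that σ is injective when σ(u) = σ(v) forces u = v.
We have gcd(27, 93) = 3 > 1. Taking u = 0 and v = 31: σ(0) = 5 and σ(31) = 27·31 + 5 = 842 ≡ 5 (mod 93).
So σ(0) = σ(31) while 0 ≠ 31, therefore σ is not injective, hence not bijective.
Since σ is not bijective, we find the least positive k with σ(k) = σ(0): this means 27k ≡ 0 (mod 93), i.e. 93 ∣ 27k. Since gcd(27, 93) = 3, dividing through by 3 this holds exactly when 31 ∣ 9k, and as gcd(9, 31) = 1, exactly when 31 ∣ k.
The smallest positive such k is 31.

31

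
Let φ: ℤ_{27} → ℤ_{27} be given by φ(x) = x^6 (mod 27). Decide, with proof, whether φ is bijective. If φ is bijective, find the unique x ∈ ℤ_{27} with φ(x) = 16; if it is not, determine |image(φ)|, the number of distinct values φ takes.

φ(0) = 0^6 = 0.
φ(3): Repeated squaring mod 27: 3^1 ≡ 3, 3^2 ≡ 3² = 9, 3^4 ≡ 9² = 81 ≡ 0. Since 6 = 4 + 2, 3^6 ≡ 0·9: 0·9 = 0. So 3^6 ≡ 0 (mod 27).
So φ(0) = φ(3) = 0 while 0 ≠ 3, thus φ is not injective, hence not bijective.
Since φ is not bijective, we determine |image(φ)|. Computing x^6 mod 27 for each x (by repeated squaring, reducing mod 27 at every step), the values φ(0), φ(1), …, φ(26) are: 0, 1, 10, 0, 19, 19, 0, 10, 1, 0, 1, 10, 0, 19, 19, 0, 10, 1, 0, 1, 10, 0, 19, 19, 0, 10, 1.
The distinct values are {0, 1, 10, 19}; there are 4 of them.

4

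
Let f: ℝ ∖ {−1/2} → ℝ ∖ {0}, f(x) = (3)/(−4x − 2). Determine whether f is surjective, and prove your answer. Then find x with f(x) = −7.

For any y ≠ 0, solving y(−4x − 2) = 3 for x gives a well-defined x ≠ −1/2. So f is surjective.
Solving f(x) = −7: cross-multiplying gives 3 = −7(−4x − 2), which rearranges to −28x = 11, so x = −11/28.

-11/28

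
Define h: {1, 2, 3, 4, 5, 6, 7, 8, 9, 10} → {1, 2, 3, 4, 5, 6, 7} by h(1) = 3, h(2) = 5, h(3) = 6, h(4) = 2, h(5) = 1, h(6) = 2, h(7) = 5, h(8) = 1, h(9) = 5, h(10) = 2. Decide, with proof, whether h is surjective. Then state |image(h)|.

No element maps to 4, so h is not surjective.
The image of h is {1, 2, 3, 5, 6}, which has 5 elements.

5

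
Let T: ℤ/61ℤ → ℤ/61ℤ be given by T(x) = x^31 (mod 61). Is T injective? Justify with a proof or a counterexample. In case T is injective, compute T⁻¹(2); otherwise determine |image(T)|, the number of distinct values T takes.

Since 61 is prime, the nonzero elements of ℤ/61ℤ form a cyclic group of order 60.
As gcd(31, 60) = 1, raising to the 31st power is a bijection on this group: if u^31 ≡ v^31 then (uv^{−1})^31 = 1, and the only element of order dividing gcd(31, 60) = 1 is 1, so u = v.
With T(0) = 0 this makes T injective on all of ℤ/61ℤ, hence bijective (finite equal-size domain and codomain). In particular T is injective.
Since T is injective, we find the preimage of 2. The inverse of x ↦ x^31 on (ℤ/61ℤ)^× is x ↦ x^31, because 31·31 = 961 = 16·60 + 1 ≡ 1 (mod 60) and x^{60} = 1 for x ≠ 0 (Fermat). So T⁻¹(2) = 2^31 mod 61.
Repeated squaring mod 61: 2^1 ≡ 2, 2^2 ≡ 2² = 4, 2^4 ≡ 4² = 16, 2^8 ≡ 16² = 256 ≡ 12, 2^16 ≡ 12² = 144 ≡ 22. Since 31 = 16 + 8 + 4 + 2 + 1, 2^31 ≡ 22·12·16·4·2: 22·12 = 264 ≡ 20, then 20·16 = 320 ≡ 15, then 15·4 = 60, then 60·2 = 120 ≡ 59. So 2^31 ≡ 59 (mod 61).
Hence T⁻¹(2) = 59.

59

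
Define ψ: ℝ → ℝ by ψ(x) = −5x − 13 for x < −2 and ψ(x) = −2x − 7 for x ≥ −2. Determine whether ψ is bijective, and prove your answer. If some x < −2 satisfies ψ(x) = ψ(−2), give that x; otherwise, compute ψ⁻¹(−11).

Both pieces are strictly decreasing (slopes −5 and −2), so each is injective on its own interval.
The left piece maps (−∞, −2) onto (−3, ∞); the right piece maps [−2, ∞) onto (−∞, −3].
Since −3 = −3, the images partition ℝ: ψ is injective and surjective, hence bijective.
Because the two images are disjoint, no x < −2 has ψ(x) = ψ(−2), so we compute ψ⁻¹(−11): −11 lies in (−∞, −3], so solve −2x − 7 = −11: x = (−11 + 7)/(−2) = 2.

2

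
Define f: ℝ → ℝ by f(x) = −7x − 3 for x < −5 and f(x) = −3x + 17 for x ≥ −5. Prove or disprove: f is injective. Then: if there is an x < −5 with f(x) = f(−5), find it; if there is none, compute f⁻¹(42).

-45/7

Both pieces are strictly decreasing (slopes −7 and −3), so each is injective on its own interval.
The left piece maps (−∞, −5) onto (32, ∞); the right piece maps [−5, ∞) onto (−∞, 32].
These images are disjoint, so no value is attained by both pieces. Therefore f is injective.
Because the two images are disjoint, no x < −5 has f(x) = f(−5), so we compute f⁻¹(42): 42 lies in (32, ∞), so solve −7x − 3 = 42: x = (42 + 3)/(−7) = −45/7.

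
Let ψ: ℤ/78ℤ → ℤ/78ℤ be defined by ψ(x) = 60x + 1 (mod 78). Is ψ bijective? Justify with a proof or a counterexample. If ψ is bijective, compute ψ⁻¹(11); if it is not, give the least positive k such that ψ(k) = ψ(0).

We have gcd(60, 78) = 6 > 1. Taking u = 0 and v = 13: ψ(0) = 1 and ψ(13) = 60·13 + 1 = 781 ≡ 1 (mod 78).
So ψ(0) = ψ(13) while 0 ≠ 13, therefore ψ is not injective, hence not bijective.
Since ψ is not bijective, we find the least positive k with ψ(k) = ψ(0): this means 60k ≡ 0 (mod 78), i.e. 78 ∣ 60k. Since gcd(60, 78) = 6, dividing through by 6 this holds exactly when 13 ∣ 10k, and as gcd(10, 13) = 1, exactly when 13 ∣ k.
The smallest positive such k is 13.

13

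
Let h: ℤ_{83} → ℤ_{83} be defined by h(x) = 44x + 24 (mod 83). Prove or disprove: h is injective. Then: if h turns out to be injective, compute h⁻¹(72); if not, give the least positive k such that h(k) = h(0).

69

Suppose h(x_1) = h(x_2) in ℤ_{83}. Then 44x_1 + 24 ≡ 44x_2 + 24 (mod 83), hence 44(x_1 − x_2) ≡ 0 (mod 83).
Since gcd(44, 83) = 1, 44 is invertible modulo 83, thus x_1 − x_2 ≡ 0 (mod 83), i.e. x_1 = x_2.
Thus h is injective.
We now compute 44⁻¹ mod 83 explicitly. Euclid's algorithm: 83 = 1·44 + 39, 44 = 1·39 + 5, 39 = 7·5 + 4, 5 = 1·4 + 1; back-substituting gives 1 = 17·44 − 9·83, so 44⁻¹ ≡ 17 (mod 83).
Since h is injective, we compute h⁻¹(72): solve 44x + 24 ≡ 72 (mod 83), i.e. 44x ≡ 48 (mod 83).
Multiplying by 44⁻¹ = 17 gives x ≡ 17·48 = 816 = 9·83 + 69 ≡ 69 (mod 83).
Check: h(69) = 44·69 + 24 = 3060 = 36·83 + 72 ≡ 72 (mod 83).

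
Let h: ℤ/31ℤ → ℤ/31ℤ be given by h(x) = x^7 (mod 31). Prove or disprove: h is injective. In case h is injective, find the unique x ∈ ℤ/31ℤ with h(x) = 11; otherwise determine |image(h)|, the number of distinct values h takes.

Since 31 is prime, the nonzero elements of ℤ/31ℤ form a cyclic group of order 30.
As gcd(7, 30) = 1, raising to the 7th power is a bijection on this group: if s^7 ≡ t^7 then (st^{−1})^7 = 1, and the only element of order dividing gcd(7, 30) = 1 is 1, so s = t.
With h(0) = 0 this makes h injective on all of ℤ/31ℤ, hence bijective (finite equal-size domain and codomain). In particular h is injective.
Since h is injective, we find the preimage of 11. The inverse of x ↦ x^7 on (ℤ/31ℤ)^× is x ↦ x^13, because 7·13 = 91 = 3·30 + 1 ≡ 1 (mod 30) and x^{30} = 1 for x ≠ 0 (Fermat). So h⁻¹(11) = 11^13 mod 31.
Repeated squaring mod 31: 11^1 ≡ 11, 11^2 ≡ 11² = 121 ≡ 28, 11^4 ≡ 28² = 784 ≡ 9, 11^8 ≡ 9² = 81 ≡ 19. Since 13 = 8 + 4 + 1, 11^13 ≡ 19·9·11: 19·9 = 171 ≡ 16, then 16·11 = 176 ≡ 21. So 11^13 ≡ 21 (mod 31).
Hence h⁻¹(11) = 21.

21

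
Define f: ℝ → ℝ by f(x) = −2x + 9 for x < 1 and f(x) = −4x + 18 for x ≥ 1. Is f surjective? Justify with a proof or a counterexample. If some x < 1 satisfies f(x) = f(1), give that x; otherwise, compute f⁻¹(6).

Both pieces are strictly decreasing (slopes −2 and −4), so each is injective on its own interval.
The left piece maps (−∞, 1) onto (7, ∞); the right piece maps [1, ∞) onto (−∞, 14].
The union (7, ∞) ∪ (−∞, 14] covers ℝ, so f is surjective.
For the follow-up: the images overlap, so an x < 1 with f(x) = f(1) exists. f(1) = 14; solving −2x + 9 = 14 for x < 1 gives x = (14 − 9)/(−2) = −5/2.

-5/2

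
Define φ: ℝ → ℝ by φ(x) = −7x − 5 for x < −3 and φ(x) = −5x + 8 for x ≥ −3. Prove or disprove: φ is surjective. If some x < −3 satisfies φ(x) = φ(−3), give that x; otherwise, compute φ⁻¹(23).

Both pieces are strictly decreasing (slopes −7 and −5), so each is injective on its own interval.
The left piece maps (−∞, −3) onto (16, ∞); the right piece maps [−3, ∞) onto (−∞, 23].
The union (16, ∞) ∪ (−∞, 23] covers ℝ, so φ is surjective.
For the follow-up: the images overlap, so an x < −3 with φ(x) = φ(−3) exists. φ(−3) = 23; solving −7x − 5 = 23 for x < −3 gives x = (23 + 5)/(−7) = −4.

-4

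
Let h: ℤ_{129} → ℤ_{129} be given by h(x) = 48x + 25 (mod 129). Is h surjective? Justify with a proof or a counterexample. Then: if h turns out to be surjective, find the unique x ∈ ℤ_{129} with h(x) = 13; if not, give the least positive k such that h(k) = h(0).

Recall that surjectivity means every element of the codomain has a preimage under h.
Since gcd(48, 129) = 3, we have 48x ≡ 0 (mod 3) for all x, so h(x) ≡ 1 (mod 3).
But 0 ≢ 1 (mod 3), so 0 ∈ ℤ_{129} has no preimage. Thus h is not surjective.
Since h is not surjective, we find the least positive k with h(k) = h(0): this means 48k ≡ 0 (mod 129), i.e. 129 ∣ 48k. Since gcd(48, 129) = 3, dividing through by 3 this holds exactly when 43 ∣ 16k, and as gcd(16, 43) = 1, exactly when 43 ∣ k.
The smallest positive such k is 43.

43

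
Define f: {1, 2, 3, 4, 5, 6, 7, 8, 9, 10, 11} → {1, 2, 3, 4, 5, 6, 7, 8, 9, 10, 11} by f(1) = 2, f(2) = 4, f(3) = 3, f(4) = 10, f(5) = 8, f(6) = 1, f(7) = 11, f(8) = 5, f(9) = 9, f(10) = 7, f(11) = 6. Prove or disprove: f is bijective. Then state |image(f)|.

The values 2, 4, 3, 10, 8, 1, 11, 5, 9, 7, 6 are a permutation of {1, 2, 3, 4, 5, 6, 7, 8, 9, 10, 11}: each element appears exactly once.
So f is injective and surjective, hence bijective.
The image of f is {1, 2, 3, 4, 5, 6, 7, 8, 9, 10, 11}, which has 11 elements.

11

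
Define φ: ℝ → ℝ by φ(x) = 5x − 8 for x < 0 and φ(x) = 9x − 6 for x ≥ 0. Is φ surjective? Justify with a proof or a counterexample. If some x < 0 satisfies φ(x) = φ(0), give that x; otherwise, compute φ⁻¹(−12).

-4/5

Both pieces are strictly increasing (slopes 5 and 9), so each is injective on its own interval.
The left piece maps (−∞, 0) onto (−∞, −8); the right piece maps [0, ∞) onto [−6, ∞).
The union (−∞, −8) ∪ [−6, ∞) omits the interval between −8 and −6; in particular −8 has no preimage. So φ is not surjective.
Because the two images are disjoint, no x < 0 has φ(x) = φ(0), so we compute φ⁻¹(−12): −12 lies in (−∞, −8), so solve 5x − 8 = −12: x = (−12 + 8)/5 = −4/5.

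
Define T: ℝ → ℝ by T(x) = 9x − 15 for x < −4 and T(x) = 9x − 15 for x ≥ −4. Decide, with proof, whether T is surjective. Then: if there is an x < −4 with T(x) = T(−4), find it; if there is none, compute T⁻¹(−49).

Both pieces are strictly increasing (slopes 9 and 9), so each is injective on its own interval.
The left piece maps (−∞, −4) onto (−∞, −51); the right piece maps [−4, ∞) onto [−51, ∞).
These images together cover ℝ, so T is surjective.
Because the two images are disjoint, no x < −4 has T(x) = T(−4), so we compute T⁻¹(−49): −49 lies in [−51, ∞), so solve 9x − 15 = −49: x = (−49 + 15)/9 = −34/9.

-34/9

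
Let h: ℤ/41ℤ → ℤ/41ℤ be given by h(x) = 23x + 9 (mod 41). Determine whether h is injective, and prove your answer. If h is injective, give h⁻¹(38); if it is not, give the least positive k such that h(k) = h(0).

28

By definition, h is injective if h(s) = h(t) implies s = t.
Suppose h(s) = h(t) in ℤ/41ℤ. Then 23s + 9 ≡ 23t + 9 (mod 41), thus 23(s − t) ≡ 0 (mod 41).
Since gcd(23, 41) = 1, 23 is invertible modulo 41, so s − t ≡ 0 (mod 41), i.e. s = t.
So h is injective.
We now compute 23⁻¹ mod 41 explicitly. Euclid's algorithm: 41 = 1·23 + 18, 23 = 1·18 + 5, 18 = 3·5 + 3, 5 = 1·3 + 2, 3 = 1·2 + 1; back-substituting gives 1 = 25·23 − 14·41, so 23⁻¹ ≡ 25 (mod 41).
Since h is injective, we find h⁻¹(38): we need 23x ≡ 38 − 9 ≡ 29 (mod 41). Using 23⁻¹ = 25: x ≡ 25·29 = 725 = 17·41 + 28, so x = 28.
Check: h(28) = 23·28 + 9 = 653 = 15·41 + 38 ≡ 38 (mod 41).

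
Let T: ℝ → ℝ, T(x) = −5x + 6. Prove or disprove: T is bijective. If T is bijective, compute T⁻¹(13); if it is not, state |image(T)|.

Suppose T(s) = T(t). Then −5s + 6 = −5t + 6, thus −5s = −5t, therefore s = t.
For any y ∈ ℝ, x = (y − 6)/(−5) satisfies T(x) = y.
Therefore T is bijective.
Since T is bijective, we compute T⁻¹(13) = (13 − 6)/(−5) = −7/5.

-7/5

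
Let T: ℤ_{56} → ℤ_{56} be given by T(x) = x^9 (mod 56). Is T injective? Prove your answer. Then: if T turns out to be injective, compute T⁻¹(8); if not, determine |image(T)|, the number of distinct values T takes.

T(2): Repeated squaring mod 56: 2^1 ≡ 2, 2^2 ≡ 2² = 4, 2^4 ≡ 4² = 16, 2^8 ≡ 16² = 256 ≡ 32. Since 9 = 8 + 1, 2^9 ≡ 32·2: 32·2 = 64 ≡ 8. So 2^9 ≡ 8 (mod 56).
T(4): Repeated squaring mod 56: 4^1 ≡ 4, 4^2 ≡ 4² = 16, 4^4 ≡ 16² = 256 ≡ 32, 4^8 ≡ 32² = 1024 ≡ 16. Since 9 = 8 + 1, 4^9 ≡ 16·4: 16·4 = 64 ≡ 8. So 4^9 ≡ 8 (mod 56).
So T(2) = T(4) = 8 while 2 ≠ 4, thus T is not injective.
Since T is not injective, we determine |image(T)|. Computing x^9 mod 56 for each x (by repeated squaring, reducing mod 56 at every step), the values T(0), T(1), …, T(55) are: 0, 1, 8, 27, 8, 13, 48, 7, 8, 1, 48, 43, 48, 13, 0, 15, 8, 41, 8, 27, 48, 21, 8, 15, 48, 1, 48, 27, 0, 29, 8, 55, 8, 41, 48, 35, 8, 29, 48, 15, 48, 41, 0, 43, 8, 13, 8, 55, 48, 49, 8, 43, 48, 29, 48, 55.
The distinct values are {0, 1, 7, 8, 13, 15, 21, 27, 29, 35, 41, 43, 48, 49, 55}; there are 15 of them.

15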